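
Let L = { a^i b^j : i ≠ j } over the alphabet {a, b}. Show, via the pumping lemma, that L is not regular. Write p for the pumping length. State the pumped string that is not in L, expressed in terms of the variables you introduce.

a^{p+p!} b^{p+p!}

Assume L is regular; let p be its pumping constant.
Choose w = a^p b^{p+p!}. Since p ≠ p+p!, w ∈ L; and |w| ≥ p.
The pumping lemma gives a decomposition w = xyz where |xy| ≤ p and y is nonempty.
Since the first p symbols of w are all a's and |xy| ≤ p, y lies entirely in the leading a-block: y = a^k for some k with 1 ≤ k ≤ p.
Since 1 ≤ k ≤ p, k divides p!; set t = 1 + p!/k. Then xy^t z has p + (p!/k)·k = p + p! copies of a. Now the a-count equals the b-count, so i ≠ j fails. So xy^t z = a^{p+p!} b^{p+p!} ∉ L.
This contradicts the pumping lemma, so L is not regular.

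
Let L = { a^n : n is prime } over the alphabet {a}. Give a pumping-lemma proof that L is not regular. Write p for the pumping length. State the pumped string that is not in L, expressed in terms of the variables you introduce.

a^{q(1+k)}

Suppose for contradiction that L is regular, and let p be the pumping length.
Let q be a prime with q ≥ p+2 (infinitely many primes exist), and take w = a^q ∈ L with |w| = q ≥ p.
The pumping lemma gives a decomposition w = xyz where |xy| ≤ p and y is nonempty.
Then y = a^k for some k with 1 ≤ k ≤ p.
Since 1 ≤ k ≤ p, |xz| = q-k. Pump with i = q+1: |xy^{q+1}z| = (q-k)+(q+1)k = q+qk = q(1+k), which is composite (both factors ≥ 2). So xy^{q+1}z = a^{q(1+k)} ∉ L.
This contradicts the pumping lemma, so L is not regular.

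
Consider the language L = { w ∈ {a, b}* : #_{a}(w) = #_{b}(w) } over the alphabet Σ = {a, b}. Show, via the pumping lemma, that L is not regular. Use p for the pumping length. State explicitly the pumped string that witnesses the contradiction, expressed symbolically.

a^{p+k} b^p

Assume L is regular. Let p be the pumping length given by the pumping lemma.
Choose w = a^p b^p ∈ L with |w| = 2p ≥ p.
The pumping lemma gives a decomposition w = xyz where |xy| ≤ p and |y| ≥ 1.
Because |xy| ≤ p and w begins with p copies of a, we have y = a^k with 1 ≤ k ≤ p.
Pump with i = 2: xy^2z = a^{p+k} b^p has p+k occurrences of a but only p of b. Since k ≥ 1 the counts differ, so xy^2z ∉ L.
This is a contradiction; hence L is not regular.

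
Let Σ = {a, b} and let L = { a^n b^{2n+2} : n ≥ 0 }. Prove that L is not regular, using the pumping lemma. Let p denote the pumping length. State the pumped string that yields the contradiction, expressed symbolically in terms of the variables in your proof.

a^{p+k} b^{2p+2}

Assume L is regular; let p be its pumping constant.
Choose w = a^p b^{2p+2}, which is in L with |w| = 3p+2 ≥ p.
Write w = xyz as guaranteed by the lemma, with |xy| ≤ p and y is nonempty.
Since the first p symbols of w are all a's and |xy| ≤ p, y lies entirely in the leading a-block: y = a^k for some k with 1 ≤ k ≤ p.
Pump with i = 2: xy^2z = a^{p+k} b^{2p+2}. For this to lie in L we would need 2p+2 = 2(p+k)+2, which forces k = 0. But k ≥ 1, so xy^2z ∉ L.
This contradicts the pumping lemma, so L is not regular.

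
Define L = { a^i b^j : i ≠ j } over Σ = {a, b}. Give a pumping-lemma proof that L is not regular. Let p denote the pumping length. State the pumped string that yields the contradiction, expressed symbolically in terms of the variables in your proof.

Toward a contradiction, assume L is regular with pumping length p.
Choose w = a^p b^{p+p!}. Since p ≠ p+p!, w ∈ L; and |w| ≥ p.
By the pumping lemma, w = xyz with |xy| ≤ p and |y| > 0.
Since the first p symbols of w are all a's and |xy| ≤ p, y lies entirely in the leading a-block: y = a^k for some k with 1 ≤ k ≤ p.
Since 1 ≤ k ≤ p, k divides p!; set t = 1 + p!/k. Then xy^t z has p + (p!/k)·k = p + p! copies of a. Now the a-count equals the b-count, so i ≠ j fails. So xy^t z = a^{p+p!} b^{p+p!} ∉ L.
Contradiction. Therefore L is not regular.

a^{p+p!} b^{p+p!}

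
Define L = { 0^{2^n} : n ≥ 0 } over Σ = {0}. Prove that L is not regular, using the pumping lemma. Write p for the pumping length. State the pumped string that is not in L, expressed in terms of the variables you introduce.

Suppose for contradiction that L is regular, and let p be the pumping length.
Take w = 0^{2^p} ∈ L with |w| = 2^p ≥ p.
Write w = xyz as guaranteed by the lemma, with |xy| ≤ p and |y| > 0.
Then y = 0^k for some k with 1 ≤ k ≤ p.
Pump with i = 2: xy^2z = 0^{2^p+k}. Since 1 ≤ k ≤ p < 2^p, we have 2^p < 2^p+k < 2^{p+1}, so 2^p+k is not a power of 2. So xy^2z ∉ L.
Contradiction. Therefore L is not regular.

0^{2^p+k}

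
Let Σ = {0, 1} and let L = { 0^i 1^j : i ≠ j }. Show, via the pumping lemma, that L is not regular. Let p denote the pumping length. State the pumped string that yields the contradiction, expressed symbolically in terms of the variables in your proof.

0^{p+p!} 1^{p+p!}

Toward a contradiction, assume L is regular with pumping length p.
Choose w = 0^p 1^{p+p!}. Since p ≠ p+p!, w ∈ L; and |w| ≥ p.
Write w = xyz as guaranteed by the lemma, with |xy| ≤ p and |y| > 0.
Since the first p symbols of w are all 0's and |xy| ≤ p, y lies entirely in the leading 0-block: y = 0^k for some k with 1 ≤ k ≤ p.
Since 1 ≤ k ≤ p, k divides p!; set t = 1 + p!/k. Then xy^t z has p + (p!/k)·k = p + p! copies of 0. Now the 0-count equals the 1-count, so i ≠ j fails. So xy^t z = 0^{p+p!} 1^{p+p!} ∉ L.
Contradiction. Therefore L is not regular.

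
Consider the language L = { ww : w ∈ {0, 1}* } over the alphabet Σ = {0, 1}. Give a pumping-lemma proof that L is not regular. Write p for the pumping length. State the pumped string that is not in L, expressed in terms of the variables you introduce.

Suppose for contradiction that L is regular, and let p be the pumping length.
Take w = 0^p 1^p 0^p 1^p = uu where u = 0^p1^p; then w ∈ L and |w| = 4p ≥ p.
By the pumping lemma, w = xyz with |xy| ≤ p and |y| ≥ 1.
Because |xy| ≤ p and w begins with p copies of 0, we have y = 0^k with 1 ≤ k ≤ p.
Pump with i = 2: xy^2z = 0^{p+k} 1^p 0^p 1^p, of length 4p+k. Suppose this equals vv. The string starts with 0 and ends with 1, so v does too; thus the boundary between the two copies of v is a 1→0 transition. There is exactly one such transition, at position 2p+k, so |v| = 2p+k and |vv| = 4p+2k ≠ 4p+k since k ≥ 1. So xy^2z ∉ L.
Contradiction. Therefore L is not regular.

0^{p+k} 1^p 0^p 1^p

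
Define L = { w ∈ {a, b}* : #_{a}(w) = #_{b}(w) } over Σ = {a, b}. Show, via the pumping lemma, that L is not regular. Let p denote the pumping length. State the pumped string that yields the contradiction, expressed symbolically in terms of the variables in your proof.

Suppose for contradiction that L is regular, and let p be the pumping length.
Choose w = a^p b^p ∈ L with |w| = 2p ≥ p.
By the pumping lemma, w = xyz with |xy| ≤ p and |y| ≥ 1.
Since the first p symbols of w are all a's and |xy| ≤ p, y lies entirely in the leading a-block: y = a^k for some k with 1 ≤ k ≤ p.
Pump with i = 2: xy^2z = a^{p+k} b^p has p+k occurrences of a but only p of b. Since k ≥ 1 the counts differ, so xy^2z ∉ L.
This is a contradiction; hence L is not regular.

a^{p+k} b^p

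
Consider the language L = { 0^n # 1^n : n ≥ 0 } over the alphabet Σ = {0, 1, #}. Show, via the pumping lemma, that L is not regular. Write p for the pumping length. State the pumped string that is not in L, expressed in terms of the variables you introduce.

0^{p+k} # 1^p

Assume L is regular; let p be its pumping constant.
Take w = 0^p # 1^p ∈ L with |w| = 2p+1 ≥ p.
Write w = xyz as guaranteed by the lemma, with |xy| ≤ p and |y| > 0.
The first p characters of w are 0's, so xy (and hence y) consists only of 0's. Write y = 0^k, 1 ≤ k ≤ p.
Pump with i = 2: xy^2z = 0^{p+k} # 1^p, which would require p+k = p. But k ≥ 1, so xy^2z ∉ L.
This is a contradiction; hence L is not regular.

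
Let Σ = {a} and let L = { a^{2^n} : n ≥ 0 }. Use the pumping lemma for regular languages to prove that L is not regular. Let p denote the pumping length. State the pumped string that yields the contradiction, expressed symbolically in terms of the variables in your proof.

Assume L is regular. Let p be the pumping length given by the pumping lemma.
Take w = a^{2^p} ∈ L with |w| = 2^p ≥ p.
Write w = xyz as guaranteed by the lemma, with |xy| ≤ p and y is nonempty.
Then y = a^k for some k with 1 ≤ k ≤ p.
Pump with i = 2: xy^2z = a^{2^p+k}. Since 1 ≤ k ≤ p < 2^p, we have 2^p < 2^p+k < 2^{p+1}, so 2^p+k is not a power of 2. So xy^2z ∉ L.
This contradicts the pumping lemma, so L is not regular.

a^{2^p+k}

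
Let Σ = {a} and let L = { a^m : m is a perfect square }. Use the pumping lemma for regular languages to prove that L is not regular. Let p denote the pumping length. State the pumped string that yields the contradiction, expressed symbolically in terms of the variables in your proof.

a^{p²+k}

Assume L is regular; let p be its pumping constant.
Take w = a^{p²} ∈ L with |w| = p² ≥ p.
The pumping lemma gives a decomposition w = xyz where |xy| ≤ p and |y| ≥ 1.
Then y = a^k for some k with 1 ≤ k ≤ p.
Pump with i = 2: xy^2z = a^{p²+k}. Since 1 ≤ k ≤ p, p² < p²+k ≤ p²+p < (p+1)², so p²+k lies strictly between consecutive squares and is not a perfect square. So xy^2z ∉ L.
Contradiction. Therefore L is not regular.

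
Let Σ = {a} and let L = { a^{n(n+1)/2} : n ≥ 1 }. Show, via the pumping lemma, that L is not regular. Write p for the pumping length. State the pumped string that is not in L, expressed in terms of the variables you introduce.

a^{p(p+1)/2+k}

Assume L is regular; let p be its pumping constant.
Take w = a^{p(p+1)/2} ∈ L with |w| = p(p+1)/2 ≥ p.
Write w = xyz as guaranteed by the lemma, with |xy| ≤ p and |y| > 0.
Then y = a^k for some k with 1 ≤ k ≤ p.
Pump with i = 2: xy^2z = a^{p(p+1)/2+k}. Since 1 ≤ k ≤ p, p(p+1)/2 < p(p+1)/2+k ≤ p(p+1)/2+p < (p+1)(p+2)/2, so p(p+1)/2+k is strictly between consecutive triangular numbers. So xy^2z ∉ L.
This contradicts the pumping lemma, so L is not regular.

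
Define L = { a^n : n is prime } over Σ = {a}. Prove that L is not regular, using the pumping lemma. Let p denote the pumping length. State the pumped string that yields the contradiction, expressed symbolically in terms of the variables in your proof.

a^{q(1+k)}

Toward a contradiction, assume L is regular with pumping length p.
Let q be a prime with q ≥ p+2 (infinitely many primes exist), and take w = a^q ∈ L with |w| = q ≥ p.
Write w = xyz as guaranteed by the lemma, with |xy| ≤ p and |y| ≥ 1.
Then y = a^k for some k with 1 ≤ k ≤ p.
Since 1 ≤ k ≤ p, |xz| = q-k. Pump with i = q+1: |xy^{q+1}z| = (q-k)+(q+1)k = q+qk = q(1+k), which is composite (both factors ≥ 2). So xy^{q+1}z = a^{q(1+k)} ∉ L.
This is a contradiction; hence L is not regular.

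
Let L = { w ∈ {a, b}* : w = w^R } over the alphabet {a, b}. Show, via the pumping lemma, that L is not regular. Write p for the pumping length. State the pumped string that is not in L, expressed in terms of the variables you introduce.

a^{p+k} b a^p

Assume L is regular. Let p be the pumping length given by the pumping lemma.
Take w = a^p b a^p, a palindrome of length 2p+1 ≥ p.
The pumping lemma gives a decomposition w = xyz where |xy| ≤ p and y is nonempty.
Because |xy| ≤ p and w begins with p copies of a, we have y = a^k with 1 ≤ k ≤ p.
Pump with i = 2: xy^2z = a^{p+k} b a^p. Its reverse is a^p b a^{p+k}, which differs from xy^2z since k ≥ 1. So xy^2z is not a palindrome and xy^2z ∉ L.
Contradiction. Therefore L is not regular.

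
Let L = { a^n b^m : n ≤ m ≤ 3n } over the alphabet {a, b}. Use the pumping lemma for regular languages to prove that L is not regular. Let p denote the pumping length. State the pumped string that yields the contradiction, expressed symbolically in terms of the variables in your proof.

a^{p+k} b^p

Toward a contradiction, assume L is regular with pumping length p.
Take w = a^p b^p ∈ L (since p ≤ p ≤ 3p), with |w| = 2p ≥ p.
The pumping lemma gives a decomposition w = xyz where |xy| ≤ p and |y| > 0.
Because |xy| ≤ p and w begins with p copies of a, we have y = a^k with 1 ≤ k ≤ p.
Pump with i = 2: xy^2z = a^{p+k} b^p. Now n = p+k > p = m, so the condition n ≤ m fails. Thus xy^2z ∉ L.
Contradiction. Therefore L is not regular.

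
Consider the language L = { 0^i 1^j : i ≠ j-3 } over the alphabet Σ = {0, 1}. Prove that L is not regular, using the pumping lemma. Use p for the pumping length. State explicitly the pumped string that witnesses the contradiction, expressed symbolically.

Toward a contradiction, assume L is regular with pumping length p.
Choose w = 0^p 1^{p+p!+3}. Since p ≠ (p+p!+3)-3 = p+p!, w ∈ L; and |w| ≥ p.
Write w = xyz as guaranteed by the lemma, with |xy| ≤ p and |y| > 0.
The first p characters of w are 0's, so xy (and hence y) consists only of 0's. Write y = 0^k, 1 ≤ k ≤ p.
Since 1 ≤ k ≤ p, k divides p!; set t = 1 + p!/k. Then xy^t z has p + (p!/k)·k = p + p! copies of 0. Now the 0-count is p+p! and (1-count)-3 = (p+p!+3)-3 = p+p!, so i ≠ j-3 fails. So xy^t z = 0^{p+p!} 1^{p+p!+3} ∉ L.
This is a contradiction; hence L is not regular.

0^{p+p!} 1^{p+p!+3}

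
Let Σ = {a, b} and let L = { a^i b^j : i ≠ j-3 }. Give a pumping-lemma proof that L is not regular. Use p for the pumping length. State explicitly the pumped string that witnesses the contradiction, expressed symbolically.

a^{p+p!} b^{p+p!+3}

Assume L is regular; let p be its pumping constant.
Choose w = a^p b^{p+p!+3}. Since p ≠ (p+p!+3)-3 = p+p!, w ∈ L; and |w| ≥ p.
By the pumping lemma, w = xyz with |xy| ≤ p and y is nonempty.
Since the first p symbols of w are all a's and |xy| ≤ p, y lies entirely in the leading a-block: y = a^k for some k with 1 ≤ k ≤ p.
Since 1 ≤ k ≤ p, k divides p!; set t = 1 + p!/k. Then xy^t z has p + (p!/k)·k = p + p! copies of a. Now the a-count is p+p! and (b-count)-3 = (p+p!+3)-3 = p+p!, so i ≠ j-3 fails. So xy^t z = a^{p+p!} b^{p+p!+3} ∉ L.
Contradiction. Therefore L is not regular.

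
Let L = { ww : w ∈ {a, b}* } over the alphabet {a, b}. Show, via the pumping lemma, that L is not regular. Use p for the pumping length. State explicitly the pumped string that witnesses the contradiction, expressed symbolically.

Assume L is regular. Let p be the pumping length given by the pumping lemma.
Take w = a^p b^p a^p b^p = uu where u = a^pb^p; then w ∈ L and |w| = 4p ≥ p.
The pumping lemma gives a decomposition w = xyz where |xy| ≤ p and |y| ≥ 1.
Since the first p symbols of w are all a's and |xy| ≤ p, y lies entirely in the leading a-block: y = a^k for some k with 1 ≤ k ≤ p.
Pump with i = 2: xy^2z = a^{p+k} b^p a^p b^p, of length 4p+k. Suppose this equals vv. The string starts with a and ends with b, so v does too; thus the boundary between the two copies of v is a b→a transition. There is exactly one such transition, at position 2p+k, so |v| = 2p+k and |vv| = 4p+2k ≠ 4p+k since k ≥ 1. So xy^2z ∉ L.
This is a contradiction; hence L is not regular.

a^{p+k} b^p a^p b^p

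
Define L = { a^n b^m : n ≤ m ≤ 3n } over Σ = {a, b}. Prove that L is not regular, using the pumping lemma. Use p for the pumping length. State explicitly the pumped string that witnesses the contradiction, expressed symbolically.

Toward a contradiction, assume L is regular with pumping length p.
Take w = a^p b^p ∈ L (since p ≤ p ≤ 3p), with |w| = 2p ≥ p.
The pumping lemma gives a decomposition w = xyz where |xy| ≤ p and y is nonempty.
The first p characters of w are a's, so xy (and hence y) consists only of a's. Write y = a^k, 1 ≤ k ≤ p.
Pump with i = 2: xy^2z = a^{p+k} b^p. Now n = p+k > p = m, so the condition n ≤ m fails. Thus xy^2z ∉ L.
This is a contradiction; hence L is not regular.

a^{p+k} b^p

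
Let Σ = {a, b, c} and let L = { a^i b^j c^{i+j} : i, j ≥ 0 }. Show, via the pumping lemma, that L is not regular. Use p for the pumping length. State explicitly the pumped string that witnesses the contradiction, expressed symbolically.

Toward a contradiction, assume L is regular with pumping length p.
Take w = a^p b^p c^{2p} ∈ L (with i=j=p, i+j=2p), |w| = 4p ≥ p.
By the pumping lemma, w = xyz with |xy| ≤ p and |y| ≥ 1.
Because |xy| ≤ p and w begins with p copies of a, we have y = a^k with 1 ≤ k ≤ p.
Consider xy^2z = a^{p+k} b^p c^{2p}. Now the a- and b-counts sum to 2p+k, but the c-count is 2p ≠ 2p+k. So xy^2z ∉ L.
Contradiction. Therefore L is not regular.

a^{p+k} b^p c^{2p}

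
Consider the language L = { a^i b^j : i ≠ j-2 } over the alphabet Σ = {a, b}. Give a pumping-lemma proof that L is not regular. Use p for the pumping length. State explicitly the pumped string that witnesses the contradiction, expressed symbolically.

Toward a contradiction, assume L is regular with pumping length p.
Choose w = a^p b^{p+p!+2}. Since p ≠ (p+p!+2)-2 = p+p!, w ∈ L; and |w| ≥ p.
Write w = xyz as guaranteed by the lemma, with |xy| ≤ p and y is nonempty.
The first p characters of w are a's, so xy (and hence y) consists only of a's. Write y = a^k, 1 ≤ k ≤ p.
Since 1 ≤ k ≤ p, k divides p!; set t = 1 + p!/k. Then xy^t z has p + (p!/k)·k = p + p! copies of a. Now the a-count is p+p! and (b-count)-2 = (p+p!+2)-2 = p+p!, so i ≠ j-2 fails. So xy^t z = a^{p+p!} b^{p+p!+2} ∉ L.
This contradicts the pumping lemma, so L is not regular.

a^{p+p!} b^{p+p!+2}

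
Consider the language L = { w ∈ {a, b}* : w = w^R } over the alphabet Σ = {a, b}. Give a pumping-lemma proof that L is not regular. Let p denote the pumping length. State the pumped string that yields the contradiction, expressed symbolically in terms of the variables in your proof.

a^{p+k} b a^p

Suppose for contradiction that L is regular, and let p be the pumping length.
Take w = a^p b a^p, a palindrome of length 2p+1 ≥ p.
By the pumping lemma, w = xyz with |xy| ≤ p and |y| ≥ 1.
The first p characters of w are a's, so xy (and hence y) consists only of a's. Write y = a^k, 1 ≤ k ≤ p.
Pump with i = 2: xy^2z = a^{p+k} b a^p. Its reverse is a^p b a^{p+k}, which differs from xy^2z since k ≥ 1. So xy^2z is not a palindrome and xy^2z ∉ L.
This contradicts the pumping lemma, so L is not regular.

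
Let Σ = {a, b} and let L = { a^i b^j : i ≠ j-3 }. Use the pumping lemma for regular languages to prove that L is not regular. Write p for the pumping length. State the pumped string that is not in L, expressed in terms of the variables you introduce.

Toward a contradiction, assume L is regular with pumping length p.
Choose w = a^p b^{p+p!+3}. Since p ≠ (p+p!+3)-3 = p+p!, w ∈ L; and |w| ≥ p.
By the pumping lemma, w = xyz with |xy| ≤ p and |y| > 0.
The first p characters of w are a's, so xy (and hence y) consists only of a's. Write y = a^k, 1 ≤ k ≤ p.
Since 1 ≤ k ≤ p, k divides p!; set t = 1 + p!/k. Then xy^t z has p + (p!/k)·k = p + p! copies of a. Now the a-count is p+p! and (b-count)-3 = (p+p!+3)-3 = p+p!, so i ≠ j-3 fails. So xy^t z = a^{p+p!} b^{p+p!+3} ∉ L.
This contradicts the pumping lemma, so L is not regular.

a^{p+p!} b^{p+p!+3}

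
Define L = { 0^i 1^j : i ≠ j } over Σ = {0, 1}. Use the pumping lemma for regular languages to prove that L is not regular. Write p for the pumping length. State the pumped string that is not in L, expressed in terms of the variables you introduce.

Assume L is regular; let p be its pumping constant.
Choose w = 0^p 1^{p+p!}. Since p ≠ p+p!, w ∈ L; and |w| ≥ p.
By the pumping lemma, w = xyz with |xy| ≤ p and |y| ≥ 1.
Since the first p symbols of w are all 0's and |xy| ≤ p, y lies entirely in the leading 0-block: y = 0^k for some k with 1 ≤ k ≤ p.
Since 1 ≤ k ≤ p, k divides p!; set t = 1 + p!/k. Then xy^t z has p + (p!/k)·k = p + p! copies of 0. Now the 0-count equals the 1-count, so i ≠ j fails. So xy^t z = 0^{p+p!} 1^{p+p!} ∉ L.
This is a contradiction; hence L is not regular.

0^{p+p!} 1^{p+p!}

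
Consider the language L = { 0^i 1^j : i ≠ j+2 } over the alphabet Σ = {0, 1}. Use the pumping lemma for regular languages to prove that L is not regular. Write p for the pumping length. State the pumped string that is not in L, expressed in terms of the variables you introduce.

0^{p+p!} 1^{p+p!-2}

Suppose for contradiction that L is regular, and let p be the pumping length.
Choose w = 0^p 1^{p+p!-2}. Since p ≠ (p+p!-2)+2 = p+p!, w ∈ L; and |w| ≥ p.
The pumping lemma gives a decomposition w = xyz where |xy| ≤ p and y is nonempty.
Since the first p symbols of w are all 0's and |xy| ≤ p, y lies entirely in the leading 0-block: y = 0^k for some k with 1 ≤ k ≤ p.
Since 1 ≤ k ≤ p, k divides p!; set t = 1 + p!/k. Then xy^t z has p + (p!/k)·k = p + p! copies of 0. Now the 0-count is p+p! and (1-count)+2 = (p+p!-2)+2 = p+p!, so i ≠ j+2 fails. So xy^t z = 0^{p+p!} 1^{p+p!-2} ∉ L.
This contradicts the pumping lemma, so L is not regular.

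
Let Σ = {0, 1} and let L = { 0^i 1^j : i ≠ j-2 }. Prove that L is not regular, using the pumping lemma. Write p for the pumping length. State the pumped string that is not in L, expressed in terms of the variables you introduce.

Toward a contradiction, assume L is regular with pumping length p.
Choose w = 0^p 1^{p+p!+2}. Since p ≠ (p+p!+2)-2 = p+p!, w ∈ L; and |w| ≥ p.
Write w = xyz as guaranteed by the lemma, with |xy| ≤ p and y is nonempty.
Since the first p symbols of w are all 0's and |xy| ≤ p, y lies entirely in the leading 0-block: y = 0^k for some k with 1 ≤ k ≤ p.
Since 1 ≤ k ≤ p, k divides p!; set t = 1 + p!/k. Then xy^t z has p + (p!/k)·k = p + p! copies of 0. Now the 0-count is p+p! and (1-count)-2 = (p+p!+2)-2 = p+p!, so i ≠ j-2 fails. So xy^t z = 0^{p+p!} 1^{p+p!+2} ∉ L.
Contradiction. Therefore L is not regular.

0^{p+p!} 1^{p+p!+2}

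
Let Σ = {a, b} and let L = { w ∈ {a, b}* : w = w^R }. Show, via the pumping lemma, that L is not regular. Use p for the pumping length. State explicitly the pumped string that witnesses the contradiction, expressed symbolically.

Assume L is regular. Let p be the pumping length given by the pumping lemma.
Take w = a^p b a^p, a palindrome of length 2p+1 ≥ p.
The pumping lemma gives a decomposition w = xyz where |xy| ≤ p and |y| ≥ 1.
Because |xy| ≤ p and w begins with p copies of a, we have y = a^k with 1 ≤ k ≤ p.
Pump with i = 2: xy^2z = a^{p+k} b a^p. Its reverse is a^p b a^{p+k}, which differs from xy^2z since k ≥ 1. So xy^2z is not a palindrome and xy^2z ∉ L.
This is a contradiction; hence L is not regular.

a^{p+k} b a^p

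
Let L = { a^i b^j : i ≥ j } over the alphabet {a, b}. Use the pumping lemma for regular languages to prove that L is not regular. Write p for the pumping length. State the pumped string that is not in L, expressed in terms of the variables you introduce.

a^{p-k} b^p

Assume L is regular; let p be its pumping constant.
Choose w = a^p b^p ∈ L, with |w| = 2p ≥ p.
The pumping lemma gives a decomposition w = xyz where |xy| ≤ p and |y| > 0.
Since the first p symbols of w are all a's and |xy| ≤ p, y lies entirely in the leading a-block: y = a^k for some k with 1 ≤ k ≤ p.
Consider xy^0z = xz = a^{p-k} b^p. Since k ≥ 1, the a-count p-k is less than p, so i ≥ j fails; thus xz ∉ L.
This is a contradiction; hence L is not regular.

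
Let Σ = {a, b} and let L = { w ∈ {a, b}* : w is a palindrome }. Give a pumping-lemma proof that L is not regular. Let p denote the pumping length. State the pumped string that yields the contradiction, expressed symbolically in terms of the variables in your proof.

Assume L is regular; let p be its pumping constant.
Take w = a^p b a^p, a palindrome of length 2p+1 ≥ p.
By the pumping lemma, w = xyz with |xy| ≤ p and |y| > 0.
The first p characters of w are a's, so xy (and hence y) consists only of a's. Write y = a^k, 1 ≤ k ≤ p.
Pump with i = 2: xy^2z = a^{p+k} b a^p. Its reverse is a^p b a^{p+k}, which differs from xy^2z since k ≥ 1. So xy^2z is not a palindrome and xy^2z ∉ L.
This is a contradiction; hence L is not regular.

a^{p+k} b a^p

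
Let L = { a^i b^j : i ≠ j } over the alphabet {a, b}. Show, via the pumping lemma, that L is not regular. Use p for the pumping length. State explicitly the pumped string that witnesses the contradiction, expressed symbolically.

Suppose for contradiction that L is regular, and let p be the pumping length.
Choose w = a^p b^{p+p!}. Since p ≠ p+p!, w ∈ L; and |w| ≥ p.
By the pumping lemma, w = xyz with |xy| ≤ p and y is nonempty.
Because |xy| ≤ p and w begins with p copies of a, we have y = a^k with 1 ≤ k ≤ p.
Since 1 ≤ k ≤ p, k divides p!; set t = 1 + p!/k. Then xy^t z has p + (p!/k)·k = p + p! copies of a. Now the a-count equals the b-count, so i ≠ j fails. So xy^t z = a^{p+p!} b^{p+p!} ∉ L.
This contradicts the pumping lemma, so L is not regular.

a^{p+p!} b^{p+p!}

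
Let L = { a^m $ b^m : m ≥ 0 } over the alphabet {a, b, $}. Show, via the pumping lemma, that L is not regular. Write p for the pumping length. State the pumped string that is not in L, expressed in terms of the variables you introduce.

Assume L is regular. Let p be the pumping length given by the pumping lemma.
Take w = a^p $ b^p ∈ L with |w| = 2p+1 ≥ p.
The pumping lemma gives a decomposition w = xyz where |xy| ≤ p and |y| ≥ 1.
Since the first p symbols of w are all a's and |xy| ≤ p, y lies entirely in the leading a-block: y = a^k for some k with 1 ≤ k ≤ p.
Pump with i = 2: xy^2z = a^{p+k} $ b^p, which would require p+k = p. But k ≥ 1, so xy^2z ∉ L.
This contradicts the pumping lemma, so L is not regular.

a^{p+k} $ b^p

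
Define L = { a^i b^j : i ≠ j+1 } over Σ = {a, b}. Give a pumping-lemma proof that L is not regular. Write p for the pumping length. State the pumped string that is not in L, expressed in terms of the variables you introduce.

a^{p+p!} b^{p+p!-1}

Toward a contradiction, assume L is regular with pumping length p.
Choose w = a^p b^{p+p!-1}. Since p ≠ (p+p!-1)+1 = p+p!, w ∈ L; and |w| ≥ p.
By the pumping lemma, w = xyz with |xy| ≤ p and |y| > 0.
Since the first p symbols of w are all a's and |xy| ≤ p, y lies entirely in the leading a-block: y = a^k for some k with 1 ≤ k ≤ p.
Since 1 ≤ k ≤ p, k divides p!; set t = 1 + p!/k. Then xy^t z has p + (p!/k)·k = p + p! copies of a. Now the a-count is p+p! and (b-count)+1 = (p+p!-1)+1 = p+p!, so i ≠ j+1 fails. So xy^t z = a^{p+p!} b^{p+p!-1} ∉ L.
This contradicts the pumping lemma, so L is not regular.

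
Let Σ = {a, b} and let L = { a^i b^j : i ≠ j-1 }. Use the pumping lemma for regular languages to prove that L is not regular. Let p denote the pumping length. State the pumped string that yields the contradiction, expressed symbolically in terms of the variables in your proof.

a^{p+p!} b^{p+p!+1}

Assume L is regular; let p be its pumping constant.
Choose w = a^p b^{p+p!+1}. Since p ≠ (p+p!+1)-1 = p+p!, w ∈ L; and |w| ≥ p.
By the pumping lemma, w = xyz with |xy| ≤ p and |y| ≥ 1.
Since the first p symbols of w are all a's and |xy| ≤ p, y lies entirely in the leading a-block: y = a^k for some k with 1 ≤ k ≤ p.
Since 1 ≤ k ≤ p, k divides p!; set t = 1 + p!/k. Then xy^t z has p + (p!/k)·k = p + p! copies of a. Now the a-count is p+p! and (b-count)-1 = (p+p!+1)-1 = p+p!, so i ≠ j-1 fails. So xy^t z = a^{p+p!} b^{p+p!+1} ∉ L.
This contradicts the pumping lemma, so L is not regular.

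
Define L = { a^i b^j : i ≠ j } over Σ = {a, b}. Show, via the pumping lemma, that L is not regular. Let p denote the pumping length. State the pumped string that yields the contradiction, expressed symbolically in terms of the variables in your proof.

Toward a contradiction, assume L is regular with pumping length p.
Choose w = a^p b^{p+p!}. Since p ≠ p+p!, w ∈ L; and |w| ≥ p.
By the pumping lemma, w = xyz with |xy| ≤ p and |y| > 0.
The first p characters of w are a's, so xy (and hence y) consists only of a's. Write y = a^k, 1 ≤ k ≤ p.
Since 1 ≤ k ≤ p, k divides p!; set t = 1 + p!/k. Then xy^t z has p + (p!/k)·k = p + p! copies of a. Now the a-count equals the b-count, so i ≠ j fails. So xy^t z = a^{p+p!} b^{p+p!} ∉ L.
This contradicts the pumping lemma, so L is not regular.

a^{p+p!} b^{p+p!}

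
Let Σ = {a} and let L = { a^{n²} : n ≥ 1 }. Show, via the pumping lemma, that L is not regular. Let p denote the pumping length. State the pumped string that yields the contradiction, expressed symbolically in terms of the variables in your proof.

a^{p²+k}

Toward a contradiction, assume L is regular with pumping length p.
Take w = a^{p²} ∈ L with |w| = p² ≥ p.
By the pumping lemma, w = xyz with |xy| ≤ p and |y| > 0.
Then y = a^k for some k with 1 ≤ k ≤ p.
Pump with i = 2: xy^2z = a^{p²+k}. Since 1 ≤ k ≤ p, p² < p²+k ≤ p²+p < (p+1)², so p²+k lies strictly between consecutive squares and is not a perfect square. So xy^2z ∉ L.
This is a contradiction; hence L is not regular.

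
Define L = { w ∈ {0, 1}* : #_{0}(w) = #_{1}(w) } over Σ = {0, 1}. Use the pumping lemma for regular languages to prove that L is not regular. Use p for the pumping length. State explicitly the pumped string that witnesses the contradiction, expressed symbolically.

0^{p+k} 1^p

Assume L is regular. Let p be the pumping length given by the pumping lemma.
Choose w = 0^p 1^p ∈ L with |w| = 2p ≥ p.
By the pumping lemma, w = xyz with |xy| ≤ p and |y| ≥ 1.
The first p characters of w are 0's, so xy (and hence y) consists only of 0's. Write y = 0^k, 1 ≤ k ≤ p.
Pump with i = 2: xy^2z = 0^{p+k} 1^p has p+k occurrences of 0 but only p of 1. Since k ≥ 1 the counts differ, so xy^2z ∉ L.
Contradiction. Therefore L is not regular.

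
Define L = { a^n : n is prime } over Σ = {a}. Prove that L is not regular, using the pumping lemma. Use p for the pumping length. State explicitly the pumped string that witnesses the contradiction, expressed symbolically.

a^{q(1+k)}

Suppose for contradiction that L is regular, and let p be the pumping length.
Let q be a prime with q ≥ p+2 (infinitely many primes exist), and take w = a^q ∈ L with |w| = q ≥ p.
Write w = xyz as guaranteed by the lemma, with |xy| ≤ p and y is nonempty.
Then y = a^k for some k with 1 ≤ k ≤ p.
Since 1 ≤ k ≤ p, |xz| = q-k. Pump with i = q+1: |xy^{q+1}z| = (q-k)+(q+1)k = q+qk = q(1+k), which is composite (both factors ≥ 2). So xy^{q+1}z = a^{q(1+k)} ∉ L.
This contradicts the pumping lemma, so L is not regular.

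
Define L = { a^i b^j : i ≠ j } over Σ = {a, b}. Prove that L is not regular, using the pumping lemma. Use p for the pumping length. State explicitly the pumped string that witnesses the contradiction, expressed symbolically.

a^{p+p!} b^{p+p!}

Toward a contradiction, assume L is regular with pumping length p.
Choose w = a^p b^{p+p!}. Since p ≠ p+p!, w ∈ L; and |w| ≥ p.
By the pumping lemma, w = xyz with |xy| ≤ p and y is nonempty.
Because |xy| ≤ p and w begins with p copies of a, we have y = a^k with 1 ≤ k ≤ p.
Since 1 ≤ k ≤ p, k divides p!; set t = 1 + p!/k. Then xy^t z has p + (p!/k)·k = p + p! copies of a. Now the a-count equals the b-count, so i ≠ j fails. So xy^t z = a^{p+p!} b^{p+p!} ∉ L.
This contradicts the pumping lemma, so L is not regular.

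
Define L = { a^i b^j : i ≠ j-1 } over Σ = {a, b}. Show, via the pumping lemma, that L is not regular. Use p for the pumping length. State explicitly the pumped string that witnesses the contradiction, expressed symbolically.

a^{p+p!} b^{p+p!+1}

Assume L is regular. Let p be the pumping length given by the pumping lemma.
Choose w = a^p b^{p+p!+1}. Since p ≠ (p+p!+1)-1 = p+p!, w ∈ L; and |w| ≥ p.
Write w = xyz as guaranteed by the lemma, with |xy| ≤ p and |y| ≥ 1.
Since the first p symbols of w are all a's and |xy| ≤ p, y lies entirely in the leading a-block: y = a^k for some k with 1 ≤ k ≤ p.
Since 1 ≤ k ≤ p, k divides p!; set t = 1 + p!/k. Then xy^t z has p + (p!/k)·k = p + p! copies of a. Now the a-count is p+p! and (b-count)-1 = (p+p!+1)-1 = p+p!, so i ≠ j-1 fails. So xy^t z = a^{p+p!} b^{p+p!+1} ∉ L.
This contradicts the pumping lemma, so L is not regular.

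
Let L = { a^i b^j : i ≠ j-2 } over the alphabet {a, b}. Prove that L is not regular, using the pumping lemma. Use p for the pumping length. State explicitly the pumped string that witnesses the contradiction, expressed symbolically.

a^{p+p!} b^{p+p!+2}

Toward a contradiction, assume L is regular with pumping length p.
Choose w = a^p b^{p+p!+2}. Since p ≠ (p+p!+2)-2 = p+p!, w ∈ L; and |w| ≥ p.
Write w = xyz as guaranteed by the lemma, with |xy| ≤ p and |y| > 0.
The first p characters of w are a's, so xy (and hence y) consists only of a's. Write y = a^k, 1 ≤ k ≤ p.
Since 1 ≤ k ≤ p, k divides p!; set t = 1 + p!/k. Then xy^t z has p + (p!/k)·k = p + p! copies of a. Now the a-count is p+p! and (b-count)-2 = (p+p!+2)-2 = p+p!, so i ≠ j-2 fails. So xy^t z = a^{p+p!} b^{p+p!+2} ∉ L.
Contradiction. Therefore L is not regular.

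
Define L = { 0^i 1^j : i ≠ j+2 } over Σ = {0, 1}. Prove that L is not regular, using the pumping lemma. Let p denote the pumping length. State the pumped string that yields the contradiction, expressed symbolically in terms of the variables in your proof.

0^{p+p!} 1^{p+p!-2}

Assume L is regular; let p be its pumping constant.
Choose w = 0^p 1^{p+p!-2}. Since p ≠ (p+p!-2)+2 = p+p!, w ∈ L; and |w| ≥ p.
By the pumping lemma, w = xyz with |xy| ≤ p and |y| > 0.
Because |xy| ≤ p and w begins with p copies of 0, we have y = 0^k with 1 ≤ k ≤ p.
Since 1 ≤ k ≤ p, k divides p!; set t = 1 + p!/k. Then xy^t z has p + (p!/k)·k = p + p! copies of 0. Now the 0-count is p+p! and (1-count)+2 = (p+p!-2)+2 = p+p!, so i ≠ j+2 fails. So xy^t z = 0^{p+p!} 1^{p+p!-2} ∉ L.
This contradicts the pumping lemma, so L is not regular.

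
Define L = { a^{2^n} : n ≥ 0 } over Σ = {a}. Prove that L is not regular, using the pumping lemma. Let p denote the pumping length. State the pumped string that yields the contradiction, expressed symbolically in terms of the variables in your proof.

Toward a contradiction, assume L is regular with pumping length p.
Take w = a^{2^p} ∈ L with |w| = 2^p ≥ p.
Write w = xyz as guaranteed by the lemma, with |xy| ≤ p and |y| > 0.
Then y = a^k for some k with 1 ≤ k ≤ p.
Pump with i = 2: xy^2z = a^{2^p+k}. Since 1 ≤ k ≤ p < 2^p, we have 2^p < 2^p+k < 2^{p+1}, so 2^p+k is not a power of 2. So xy^2z ∉ L.
Contradiction. Therefore L is not regular.

a^{2^p+k}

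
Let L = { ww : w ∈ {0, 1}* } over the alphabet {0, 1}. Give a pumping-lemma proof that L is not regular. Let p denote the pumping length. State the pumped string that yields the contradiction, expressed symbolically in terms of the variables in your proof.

Assume L is regular; let p be its pumping constant.
Take w = 0^p 1^p 0^p 1^p = uu where u = 0^p1^p; then w ∈ L and |w| = 4p ≥ p.
Write w = xyz as guaranteed by the lemma, with |xy| ≤ p and y is nonempty.
Because |xy| ≤ p and w begins with p copies of 0, we have y = 0^k with 1 ≤ k ≤ p.
Pump with i = 2: xy^2z = 0^{p+k} 1^p 0^p 1^p, of length 4p+k. Suppose this equals vv. The string starts with 0 and ends with 1, so v does too; thus the boundary between the two copies of v is a 1→0 transition. There is exactly one such transition, at position 2p+k, so |v| = 2p+k and |vv| = 4p+2k ≠ 4p+k since k ≥ 1. So xy^2z ∉ L.
Contradiction. Therefore L is not regular.

0^{p+k} 1^p 0^p 1^p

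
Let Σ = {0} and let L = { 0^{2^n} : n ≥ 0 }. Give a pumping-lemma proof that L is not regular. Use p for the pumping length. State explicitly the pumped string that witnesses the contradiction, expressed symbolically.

Assume L is regular; let p be its pumping constant.
Take w = 0^{2^p} ∈ L with |w| = 2^p ≥ p.
Write w = xyz as guaranteed by the lemma, with |xy| ≤ p and |y| > 0.
Then y = 0^k for some k with 1 ≤ k ≤ p.
Pump with i = 2: xy^2z = 0^{2^p+k}. Since 1 ≤ k ≤ p < 2^p, we have 2^p < 2^p+k < 2^{p+1}, so 2^p+k is not a power of 2. So xy^2z ∉ L.
This is a contradiction; hence L is not regular.

0^{2^p+k}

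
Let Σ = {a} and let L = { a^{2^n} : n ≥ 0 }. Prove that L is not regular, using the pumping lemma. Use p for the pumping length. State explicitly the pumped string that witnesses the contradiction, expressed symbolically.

a^{2^p+k}

Toward a contradiction, assume L is regular with pumping length p.
Take w = a^{2^p} ∈ L with |w| = 2^p ≥ p.
Write w = xyz as guaranteed by the lemma, with |xy| ≤ p and |y| > 0.
Then y = a^k for some k with 1 ≤ k ≤ p.
Pump with i = 2: xy^2z = a^{2^p+k}. Since 1 ≤ k ≤ p < 2^p, we have 2^p < 2^p+k < 2^{p+1}, so 2^p+k is not a power of 2. So xy^2z ∉ L.
Contradiction. Therefore L is not regular.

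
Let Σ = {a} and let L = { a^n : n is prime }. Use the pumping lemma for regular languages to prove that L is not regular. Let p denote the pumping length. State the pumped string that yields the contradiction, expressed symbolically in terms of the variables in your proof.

Toward a contradiction, assume L is regular with pumping length p.
Let q be a prime with q ≥ p+2 (infinitely many primes exist), and take w = a^q ∈ L with |w| = q ≥ p.
By the pumping lemma, w = xyz with |xy| ≤ p and |y| ≥ 1.
Then y = a^k for some k with 1 ≤ k ≤ p.
Since 1 ≤ k ≤ p, |xz| = q-k. Pump with i = q+1: |xy^{q+1}z| = (q-k)+(q+1)k = q+qk = q(1+k), which is composite (both factors ≥ 2). So xy^{q+1}z = a^{q(1+k)} ∉ L.
This contradicts the pumping lemma, so L is not regular.

a^{q(1+k)}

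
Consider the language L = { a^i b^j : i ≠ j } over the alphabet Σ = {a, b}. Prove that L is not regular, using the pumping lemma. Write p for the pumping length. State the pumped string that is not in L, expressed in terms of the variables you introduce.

Assume L is regular. Let p be the pumping length given by the pumping lemma.
Choose w = a^p b^{p+p!}. Since p ≠ p+p!, w ∈ L; and |w| ≥ p.
The pumping lemma gives a decomposition w = xyz where |xy| ≤ p and |y| > 0.
Since the first p symbols of w are all a's and |xy| ≤ p, y lies entirely in the leading a-block: y = a^k for some k with 1 ≤ k ≤ p.
Since 1 ≤ k ≤ p, k divides p!; set t = 1 + p!/k. Then xy^t z has p + (p!/k)·k = p + p! copies of a. Now the a-count equals the b-count, so i ≠ j fails. So xy^t z = a^{p+p!} b^{p+p!} ∉ L.
This contradicts the pumping lemma, so L is not regular.

a^{p+p!} b^{p+p!}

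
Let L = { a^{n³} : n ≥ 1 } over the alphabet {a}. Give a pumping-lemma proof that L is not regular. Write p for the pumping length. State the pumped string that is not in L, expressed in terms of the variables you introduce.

a^{p³+k}

Toward a contradiction, assume L is regular with pumping length p.
Take w = a^{p³} ∈ L with |w| = p³ ≥ p.
The pumping lemma gives a decomposition w = xyz where |xy| ≤ p and y is nonempty.
Then y = a^k for some k with 1 ≤ k ≤ p.
Pump with i = 2: xy^2z = a^{p³+k}. Since 1 ≤ k ≤ p, p³ < p³+k ≤ p³+p < p³+3p²+3p+1 = (p+1)³, so p³+k is not a perfect cube. So xy^2z ∉ L.
This contradicts the pumping lemma, so L is not regular.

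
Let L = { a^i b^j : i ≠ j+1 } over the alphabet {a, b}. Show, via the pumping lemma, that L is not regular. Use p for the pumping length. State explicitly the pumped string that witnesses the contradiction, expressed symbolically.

Toward a contradiction, assume L is regular with pumping length p.
Choose w = a^p b^{p+p!-1}. Since p ≠ (p+p!-1)+1 = p+p!, w ∈ L; and |w| ≥ p.
By the pumping lemma, w = xyz with |xy| ≤ p and y is nonempty.
Because |xy| ≤ p and w begins with p copies of a, we have y = a^k with 1 ≤ k ≤ p.
Since 1 ≤ k ≤ p, k divides p!; set t = 1 + p!/k. Then xy^t z has p + (p!/k)·k = p + p! copies of a. Now the a-count is p+p! and (b-count)+1 = (p+p!-1)+1 = p+p!, so i ≠ j+1 fails. So xy^t z = a^{p+p!} b^{p+p!-1} ∉ L.
Contradiction. Therefore L is not regular.

a^{p+p!} b^{p+p!-1}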